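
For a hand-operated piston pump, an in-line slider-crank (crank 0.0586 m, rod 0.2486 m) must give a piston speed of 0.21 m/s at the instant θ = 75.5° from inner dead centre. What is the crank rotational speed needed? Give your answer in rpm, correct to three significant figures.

33.3

For an in-line slider-crank, |v_piston| = rω|sinθ|·[1 + r cosθ/√(L² − r² sin²θ)].
With r = 0.0586 m, L = 0.2486 m, θ = 75.5°: the bracketed kinematic factor |dx/dθ| = 0.060173 m.
ω = v/|dx/dθ| = 0.21/0.060173 = 3.49 rad/s.
N = 60ω/(2π) = 33.327 rpm.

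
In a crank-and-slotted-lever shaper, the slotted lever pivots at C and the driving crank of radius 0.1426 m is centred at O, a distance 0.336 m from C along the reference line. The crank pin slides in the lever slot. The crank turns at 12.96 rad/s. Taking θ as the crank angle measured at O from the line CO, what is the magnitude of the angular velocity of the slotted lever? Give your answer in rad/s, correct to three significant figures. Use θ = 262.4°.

1.50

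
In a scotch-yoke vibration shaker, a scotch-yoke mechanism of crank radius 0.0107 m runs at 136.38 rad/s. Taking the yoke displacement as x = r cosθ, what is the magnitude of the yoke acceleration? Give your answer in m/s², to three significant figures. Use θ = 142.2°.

ω = 136.4 rad/s
x = r cosθ ⇒ ẍ = −rω² cosθ (ω constant).
|a| = rω²|cosθ| = 0.0107·(136.4)²·|cos 142.2°| = 157.25 m/s².

157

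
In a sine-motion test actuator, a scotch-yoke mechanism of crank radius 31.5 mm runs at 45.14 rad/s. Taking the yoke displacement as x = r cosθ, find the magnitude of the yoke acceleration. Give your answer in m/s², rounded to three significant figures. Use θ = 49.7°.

41.5

ω = 45.14 rad/s
x = r cosθ ⇒ ẍ = −rω² cosθ (ω constant).
|a| = rω²|cosθ| = 0.0315·(45.14)²·|cos 49.7°| = 41.514 m/s².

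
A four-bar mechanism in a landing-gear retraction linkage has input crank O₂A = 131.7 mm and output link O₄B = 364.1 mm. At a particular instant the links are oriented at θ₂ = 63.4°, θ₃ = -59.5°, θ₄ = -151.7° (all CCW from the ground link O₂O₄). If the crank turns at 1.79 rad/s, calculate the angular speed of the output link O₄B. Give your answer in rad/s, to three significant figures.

ω₂ = 1.79 rad/s
Differentiating the loop-closure r₂e^{iθ₂}+r₃e^{iθ₃}=r₁+r₄e^{iθ₄} gives r₂ω₂e^{iθ₂}+r₃ω₃e^{iθ₃}=r₄ω₄e^{iθ₄}.
Eliminating the other unknown: ω₄ = r₂ω₂ sin(θ₂−θ₃) / [r₄ sin(θ₄−θ₃)].
Numerator sine = +0.83962; denominator sine = -0.99926.
Result = 0.1317·1.79·(+0.83962) / (0.3641·(-0.99926)) = -0.54403 rad/s; magnitude 0.54403 rad/s.

0.544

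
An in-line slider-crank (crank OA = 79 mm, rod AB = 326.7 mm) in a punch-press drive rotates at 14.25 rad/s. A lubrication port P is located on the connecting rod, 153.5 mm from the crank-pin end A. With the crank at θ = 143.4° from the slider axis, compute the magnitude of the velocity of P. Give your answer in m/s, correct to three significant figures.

0.775

ω = 14.25 rad/s.  Crank-pin speed |V_A| = rω = 1.1258 m/s, perpendicular to OA.
Rod angle: sinφ = −(r/L) sinθ ⇒ φ = -8.289°; ω_rod = −rω cosθ/√(L²−r²sin²θ) = +2.7956 rad/s.
V_P = V_A + ω_rod × AP, with AP = 0.1535 m along the rod.
Components: V_Px = −rω sinθ − a·ω_rod·sinφ = -0.60933 m/s;  V_Py = rω cosθ + a·ω_rod·cosφ = -0.47913 m/s.
|V_P| = √(V_Px² + V_Py²) = 0.77515 m/s.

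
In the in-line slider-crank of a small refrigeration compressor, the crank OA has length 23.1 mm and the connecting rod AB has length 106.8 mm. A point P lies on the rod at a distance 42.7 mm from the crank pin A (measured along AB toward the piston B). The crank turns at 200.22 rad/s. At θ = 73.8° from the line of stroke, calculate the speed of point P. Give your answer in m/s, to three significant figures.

ω = 200.2 rad/s.  Crank-pin speed |V_A| = rω = 4.6251 m/s, perpendicular to OA.
Rod angle: sinφ = −(r/L) sinθ ⇒ φ = -11.988°; ω_rod = −rω cosθ/√(L²−r²sin²θ) = -12.351 rad/s.
V_P = V_A + ω_rod × AP, with AP = 0.0427 m along the rod.
Components: V_Px = −rω sinθ − a·ω_rod·sinφ = -4.551 m/s;  V_Py = rω cosθ + a·ω_rod·cosφ = +0.77446 m/s.
|V_P| = √(V_Px² + V_Py²) = 4.6164 m/s.

4.62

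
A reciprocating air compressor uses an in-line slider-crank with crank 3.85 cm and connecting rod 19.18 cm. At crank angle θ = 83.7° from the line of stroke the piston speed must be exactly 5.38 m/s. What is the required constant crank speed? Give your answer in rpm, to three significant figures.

1310

For an in-line slider-crank, |v_piston| = rω|sinθ|·[1 + r cosθ/√(L² − r² sin²θ)].
With r = 0.0385 m, L = 0.1918 m, θ = 83.7°: the bracketed kinematic factor |dx/dθ| = 0.039128 m.
ω = v/|dx/dθ| = 5.38/0.039128 = 137.5 rad/s.
N = 60ω/(2π) = 1313 rpm.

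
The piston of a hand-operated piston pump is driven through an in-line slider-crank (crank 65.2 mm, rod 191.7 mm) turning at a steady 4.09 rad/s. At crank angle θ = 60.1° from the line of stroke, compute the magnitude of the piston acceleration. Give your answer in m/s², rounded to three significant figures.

ω = 4.09 rad/s
x(θ) = r cosθ + √(L² − r² sin²θ); with ω constant, a = ω²·d²x/dθ².
d²x/dθ² = −r cosθ − r²(cos2θ)/√u − r⁴ sin²2θ/(4u^{3/2}),  u = L² − r² sin²θ = 0.0335542 m².
Substituting r = 0.0652 m, L = 0.1917 m, θ = 60.1°: d²x/dθ² = -0.021377 m.
a = ω²·d²x/dθ² = (4.09)²·(-0.021377) = -0.35759 m/s²;  |a| = 0.35759 m/s².

0.358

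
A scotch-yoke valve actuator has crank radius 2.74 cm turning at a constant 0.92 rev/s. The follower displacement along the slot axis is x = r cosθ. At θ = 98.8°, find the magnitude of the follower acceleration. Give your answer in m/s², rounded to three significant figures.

0.140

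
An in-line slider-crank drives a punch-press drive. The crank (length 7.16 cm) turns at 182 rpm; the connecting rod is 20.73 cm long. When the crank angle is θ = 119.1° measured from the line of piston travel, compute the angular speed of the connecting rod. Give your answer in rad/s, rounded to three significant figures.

3.36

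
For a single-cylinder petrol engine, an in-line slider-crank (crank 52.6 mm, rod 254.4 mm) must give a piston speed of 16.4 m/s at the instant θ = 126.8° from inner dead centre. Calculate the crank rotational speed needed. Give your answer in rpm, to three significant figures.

4250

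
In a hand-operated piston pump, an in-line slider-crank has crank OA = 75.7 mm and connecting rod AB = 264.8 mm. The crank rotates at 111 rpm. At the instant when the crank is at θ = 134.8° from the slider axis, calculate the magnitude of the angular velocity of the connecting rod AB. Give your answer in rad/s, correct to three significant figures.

ω = 11.62 rad/s (converted from 111 rpm).
The rod makes angle φ with the slider axis where L sinφ = r sinθ; differentiating, L cosφ·φ̇ = r ω cosθ.
L cosφ = √(L² − r² sin²θ) = 0.25929 m.
|ω_rod| = r ω |cosθ| / √(L² − r² sin²θ) = 0.0757·11.62·0.70463/0.25929 = 2.3912 rad/s.

2.39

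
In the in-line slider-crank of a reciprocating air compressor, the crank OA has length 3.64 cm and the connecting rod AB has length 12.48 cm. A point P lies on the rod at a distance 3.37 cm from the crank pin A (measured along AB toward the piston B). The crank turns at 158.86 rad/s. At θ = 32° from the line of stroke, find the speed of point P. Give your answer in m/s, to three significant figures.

4.85

ω = 158.9 rad/s.  Crank-pin speed |V_A| = rω = 5.7825 m/s, perpendicular to OA.
Rod angle: sinφ = −(r/L) sinθ ⇒ φ = -8.891°; ω_rod = −rω cosθ/√(L²−r²sin²θ) = -39.772 rad/s.
V_P = V_A + ω_rod × AP, with AP = 0.0337 m along the rod.
Components: V_Px = −rω sinθ − a·ω_rod·sinφ = -3.2714 m/s;  V_Py = rω cosθ + a·ω_rod·cosφ = +3.5796 m/s.
|V_P| = √(V_Px² + V_Py²) = 4.8493 m/s.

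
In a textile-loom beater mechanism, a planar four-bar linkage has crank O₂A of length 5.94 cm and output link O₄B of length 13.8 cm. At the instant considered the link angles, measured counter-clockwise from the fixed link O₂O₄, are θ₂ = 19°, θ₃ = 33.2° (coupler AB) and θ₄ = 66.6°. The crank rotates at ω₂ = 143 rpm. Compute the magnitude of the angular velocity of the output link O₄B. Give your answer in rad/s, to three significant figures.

2.87

ω₂ = 14.97 rad/s (from 143 rpm).
Differentiating the loop-closure r₂e^{iθ₂}+r₃e^{iθ₃}=r₁+r₄e^{iθ₄} gives r₂ω₂e^{iθ₂}+r₃ω₃e^{iθ₃}=r₄ω₄e^{iθ₄}.
Eliminating the other unknown: ω₄ = r₂ω₂ sin(θ₂−θ₃) / [r₄ sin(θ₄−θ₃)].
Numerator sine = -0.24531; denominator sine = +0.55048.
Result = 0.0594·14.97·(-0.24531) / (0.138·(+0.55048)) = -2.8724 rad/s; magnitude 2.8724 rad/s.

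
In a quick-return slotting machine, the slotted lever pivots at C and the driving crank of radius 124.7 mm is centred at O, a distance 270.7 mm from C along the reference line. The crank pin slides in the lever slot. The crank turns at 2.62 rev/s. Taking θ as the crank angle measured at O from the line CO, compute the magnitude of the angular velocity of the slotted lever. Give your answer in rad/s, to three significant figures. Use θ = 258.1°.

ω = 16.46 rad/s (from 2.62 rev/s).
Crank pin A relative to C: A = (d + r cosθ, r sinθ); lever angle φ = atan2(r sinθ, d + r cosθ).
Differentiating tanφ: φ̇ = rω(d cosθ + r)/(d² + r² + 2dr cosθ).
d² + r² + 2dr cosθ = |CA|² = 0.0749072 m²;  d cosθ + r = +0.068881 m.
|ω_lever| = |0.1247·16.46·+0.068881| / 0.0749072 = 1.8876 rad/s.

1.89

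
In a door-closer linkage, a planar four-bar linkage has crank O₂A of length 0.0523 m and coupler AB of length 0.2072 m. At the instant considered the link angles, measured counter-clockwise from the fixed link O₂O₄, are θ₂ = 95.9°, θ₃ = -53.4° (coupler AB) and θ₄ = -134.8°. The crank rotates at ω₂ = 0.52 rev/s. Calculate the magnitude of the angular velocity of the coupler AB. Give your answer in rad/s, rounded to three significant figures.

ω₂ = 3.267 rad/s (from 0.52 rev/s).
Differentiating the loop-closure r₂e^{iθ₂}+r₃e^{iθ₃}=r₁+r₄e^{iθ₄} gives r₂ω₂e^{iθ₂}+r₃ω₃e^{iθ₃}=r₄ω₄e^{iθ₄}.
Eliminating the other unknown: ω₃ = r₂ω₂ sin(θ₄−θ₂) / [r₃ sin(θ₃−θ₄)].
Numerator sine = +0.77384; denominator sine = +0.98876.
Result = 0.0523·3.267·(+0.77384) / (0.2072·(+0.98876)) = +0.64544 rad/s; magnitude 0.64544 rad/s.

0.645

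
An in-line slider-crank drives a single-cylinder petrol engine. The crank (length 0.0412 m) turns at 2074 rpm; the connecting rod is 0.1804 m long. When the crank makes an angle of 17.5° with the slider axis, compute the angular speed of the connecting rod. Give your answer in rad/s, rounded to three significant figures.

47.4

ω = 217.2 rad/s (converted from 2074 rpm).
The rod makes angle φ with the slider axis where L sinφ = r sinθ; differentiating, L cosφ·φ̇ = r ω cosθ.
L cosφ = √(L² − r² sin²θ) = 0.17997 m.
|ω_rod| = r ω |cosθ| / √(L² − r² sin²θ) = 0.0412·217.2·0.95372/0.17997 = 47.418 rad/s.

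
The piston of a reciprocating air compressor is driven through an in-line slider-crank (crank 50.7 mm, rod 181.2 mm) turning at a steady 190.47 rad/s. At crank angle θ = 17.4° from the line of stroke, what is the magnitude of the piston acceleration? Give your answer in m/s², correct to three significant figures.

2180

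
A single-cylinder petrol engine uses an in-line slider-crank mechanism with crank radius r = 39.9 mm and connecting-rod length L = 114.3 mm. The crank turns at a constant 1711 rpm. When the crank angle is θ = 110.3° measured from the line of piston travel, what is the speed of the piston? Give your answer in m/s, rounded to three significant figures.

5.85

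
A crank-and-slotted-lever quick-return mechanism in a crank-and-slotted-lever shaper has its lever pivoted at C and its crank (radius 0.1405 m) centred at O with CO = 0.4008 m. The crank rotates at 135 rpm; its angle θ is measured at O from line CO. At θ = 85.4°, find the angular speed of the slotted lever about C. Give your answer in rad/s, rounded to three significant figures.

1.81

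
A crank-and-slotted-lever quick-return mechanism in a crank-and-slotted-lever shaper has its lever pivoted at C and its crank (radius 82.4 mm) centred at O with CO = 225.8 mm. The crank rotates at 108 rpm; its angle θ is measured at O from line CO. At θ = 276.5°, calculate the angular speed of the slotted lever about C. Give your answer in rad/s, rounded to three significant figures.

ω = 11.31 rad/s (from 108 rpm).
Crank pin A relative to C: A = (d + r cosθ, r sinθ); lever angle φ = atan2(r sinθ, d + r cosθ).
Differentiating tanφ: φ̇ = rω(d cosθ + r)/(d² + r² + 2dr cosθ).
d² + r² + 2dr cosθ = |CA|² = 0.0619879 m²;  d cosθ + r = +0.10796 m.
|ω_lever| = |0.0824·11.31·+0.10796| / 0.0619879 = 1.6231 rad/s.

1.62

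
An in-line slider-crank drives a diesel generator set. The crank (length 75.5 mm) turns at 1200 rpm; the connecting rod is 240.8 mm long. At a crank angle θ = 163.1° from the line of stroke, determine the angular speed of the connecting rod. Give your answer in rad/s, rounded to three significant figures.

37.9

ω = 125.7 rad/s (converted from 1200 rpm).
The rod makes angle φ with the slider axis where L sinφ = r sinθ; differentiating, L cosφ·φ̇ = r ω cosθ.
L cosφ = √(L² − r² sin²θ) = 0.2398 m.
|ω_rod| = r ω |cosθ| / √(L² − r² sin²θ) = 0.0755·125.7·0.95681/0.2398 = 37.856 rad/s.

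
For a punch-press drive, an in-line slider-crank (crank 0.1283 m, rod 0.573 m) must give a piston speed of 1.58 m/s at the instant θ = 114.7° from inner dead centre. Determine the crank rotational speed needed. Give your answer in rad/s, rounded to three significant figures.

For an in-line slider-crank, |v_piston| = rω|sinθ|·[1 + r cosθ/√(L² − r² sin²θ)].
With r = 0.1283 m, L = 0.573 m, θ = 114.7°: the bracketed kinematic factor |dx/dθ| = 0.10542 m.
ω = v/|dx/dθ| = 1.58/0.10542 = 14.987 rad/s.

15.0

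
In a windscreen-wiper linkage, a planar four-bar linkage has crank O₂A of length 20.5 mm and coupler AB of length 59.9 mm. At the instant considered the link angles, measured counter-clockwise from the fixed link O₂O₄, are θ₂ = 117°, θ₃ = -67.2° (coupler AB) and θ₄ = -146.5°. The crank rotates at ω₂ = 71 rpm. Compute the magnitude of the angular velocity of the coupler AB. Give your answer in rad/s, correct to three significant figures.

2.57

ω₂ = 7.435 rad/s (from 71 rpm).
Differentiating the loop-closure r₂e^{iθ₂}+r₃e^{iθ₃}=r₁+r₄e^{iθ₄} gives r₂ω₂e^{iθ₂}+r₃ω₃e^{iθ₃}=r₄ω₄e^{iθ₄}.
Eliminating the other unknown: ω₃ = r₂ω₂ sin(θ₄−θ₂) / [r₃ sin(θ₃−θ₄)].
Numerator sine = +0.99357; denominator sine = +0.98261.
Result = 0.0205·7.435·(+0.99357) / (0.0599·(+0.98261)) = +2.5729 rad/s; magnitude 2.5729 rad/s.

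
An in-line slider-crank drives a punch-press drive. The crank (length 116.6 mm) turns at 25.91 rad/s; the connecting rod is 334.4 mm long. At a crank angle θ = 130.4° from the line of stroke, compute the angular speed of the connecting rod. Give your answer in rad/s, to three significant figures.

ω = 25.91 rad/s
The rod makes angle φ with the slider axis where L sinφ = r sinθ; differentiating, L cosφ·φ̇ = r ω cosθ.
L cosφ = √(L² − r² sin²θ) = 0.3224 m.
|ω_rod| = r ω |cosθ| / √(L² − r² sin²θ) = 0.1166·25.91·0.64812/0.3224 = 6.0734 rad/s.

6.07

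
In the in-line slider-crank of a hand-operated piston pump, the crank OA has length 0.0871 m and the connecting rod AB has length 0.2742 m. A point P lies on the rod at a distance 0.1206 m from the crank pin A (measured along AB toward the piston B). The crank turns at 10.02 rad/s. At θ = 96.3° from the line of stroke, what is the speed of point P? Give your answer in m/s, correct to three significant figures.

0.855

ω = 10.02 rad/s.  Crank-pin speed |V_A| = rω = 0.87274 m/s, perpendicular to OA.
Rod angle: sinφ = −(r/L) sinθ ⇒ φ = -18.405°; ω_rod = −rω cosθ/√(L²−r²sin²θ) = +0.3681 rad/s.
V_P = V_A + ω_rod × AP, with AP = 0.1206 m along the rod.
Components: V_Px = −rω sinθ − a·ω_rod·sinφ = -0.85346 m/s;  V_Py = rω cosθ + a·ω_rod·cosφ = -0.053648 m/s.
|V_P| = √(V_Px² + V_Py²) = 0.85514 m/s.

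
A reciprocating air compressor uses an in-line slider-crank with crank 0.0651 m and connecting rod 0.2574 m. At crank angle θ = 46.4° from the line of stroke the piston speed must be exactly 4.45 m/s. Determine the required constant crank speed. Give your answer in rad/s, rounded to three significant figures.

80.2

For an in-line slider-crank, |v_piston| = rω|sinθ|·[1 + r cosθ/√(L² − r² sin²θ)].
With r = 0.0651 m, L = 0.2574 m, θ = 46.4°: the bracketed kinematic factor |dx/dθ| = 0.055508 m.
ω = v/|dx/dθ| = 4.45/0.055508 = 80.169 rad/s.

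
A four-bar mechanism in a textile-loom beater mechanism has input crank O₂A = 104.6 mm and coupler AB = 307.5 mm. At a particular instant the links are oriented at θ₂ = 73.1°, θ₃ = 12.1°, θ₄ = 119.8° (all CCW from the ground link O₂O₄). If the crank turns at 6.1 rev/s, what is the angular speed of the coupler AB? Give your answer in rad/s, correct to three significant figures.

9.96

ω₂ = 38.33 rad/s (from 6.1 rev/s).
Differentiating the loop-closure r₂e^{iθ₂}+r₃e^{iθ₃}=r₁+r₄e^{iθ₄} gives r₂ω₂e^{iθ₂}+r₃ω₃e^{iθ₃}=r₄ω₄e^{iθ₄}.
Eliminating the other unknown: ω₃ = r₂ω₂ sin(θ₄−θ₂) / [r₃ sin(θ₃−θ₄)].
Numerator sine = +0.72777; denominator sine = -0.95266.
Result = 0.1046·38.33·(+0.72777) / (0.3075·(-0.95266)) = -9.9599 rad/s; magnitude 9.9599 rad/s.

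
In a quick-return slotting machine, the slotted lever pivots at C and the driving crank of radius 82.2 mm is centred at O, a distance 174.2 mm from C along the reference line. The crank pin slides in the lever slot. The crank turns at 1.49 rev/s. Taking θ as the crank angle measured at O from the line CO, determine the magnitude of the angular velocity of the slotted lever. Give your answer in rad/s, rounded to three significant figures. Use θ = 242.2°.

0.0310

ω = 9.362 rad/s (from 1.49 rev/s).
Crank pin A relative to C: A = (d + r cosθ, r sinθ); lever angle φ = atan2(r sinθ, d + r cosθ).
Differentiating tanφ: φ̇ = rω(d cosθ + r)/(d² + r² + 2dr cosθ).
d² + r² + 2dr cosθ = |CA|² = 0.0237459 m²;  d cosθ + r = +0.00095545 m.
|ω_lever| = |0.0822·9.362·+0.00095545| / 0.0237459 = 0.030964 rad/s.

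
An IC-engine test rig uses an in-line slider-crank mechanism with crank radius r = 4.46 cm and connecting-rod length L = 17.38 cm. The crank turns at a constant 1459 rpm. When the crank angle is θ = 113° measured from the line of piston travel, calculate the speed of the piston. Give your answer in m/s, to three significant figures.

5.63

ω = 2π·1459/60 = 152.8 rad/s
For an in-line slider-crank, x = r cosθ + √(L² − r² sin²θ), so v = −rω sinθ·[1 + r cosθ/√(L² − r² sin²θ)].
With r = 0.0446 m, L = 0.1738 m, θ = 113°: √(L² − r² sin²θ) = 0.16888 m.
v = −0.0446·152.8·0.92050·[1 + 0.0446·-0.39073/0.16888] = -5.6253 m/s.
|v| = 5.6253 m/s.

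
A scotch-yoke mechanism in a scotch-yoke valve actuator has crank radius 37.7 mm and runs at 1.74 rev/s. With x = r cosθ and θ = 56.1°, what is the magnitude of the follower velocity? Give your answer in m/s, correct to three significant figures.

0.342

ω = 10.93 rad/s (from 1.74 rev/s).
x = r cosθ ⇒ ẋ = −rω sinθ.
|v| = rω|sinθ| = 0.0377·10.93·|sin 56.1°| = 0.3421 m/s.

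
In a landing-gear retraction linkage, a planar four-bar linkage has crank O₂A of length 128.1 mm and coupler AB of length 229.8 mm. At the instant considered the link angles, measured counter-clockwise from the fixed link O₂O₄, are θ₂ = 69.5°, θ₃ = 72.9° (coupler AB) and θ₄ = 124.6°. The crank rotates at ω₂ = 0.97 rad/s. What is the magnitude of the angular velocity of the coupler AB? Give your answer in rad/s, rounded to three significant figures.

0.565

ω₂ = 0.97 rad/s
Differentiating the loop-closure r₂e^{iθ₂}+r₃e^{iθ₃}=r₁+r₄e^{iθ₄} gives r₂ω₂e^{iθ₂}+r₃ω₃e^{iθ₃}=r₄ω₄e^{iθ₄}.
Eliminating the other unknown: ω₃ = r₂ω₂ sin(θ₄−θ₂) / [r₃ sin(θ₃−θ₄)].
Numerator sine = +0.82015; denominator sine = -0.78478.
Result = 0.1281·0.97·(+0.82015) / (0.2298·(-0.78478)) = -0.56509 rad/s; magnitude 0.56509 rad/s.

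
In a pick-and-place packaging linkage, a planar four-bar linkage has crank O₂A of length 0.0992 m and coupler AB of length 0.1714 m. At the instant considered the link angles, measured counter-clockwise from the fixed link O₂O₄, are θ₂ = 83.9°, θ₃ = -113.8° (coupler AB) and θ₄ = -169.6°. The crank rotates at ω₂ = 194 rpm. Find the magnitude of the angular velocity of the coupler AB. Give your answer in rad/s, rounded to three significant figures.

ω₂ = 20.32 rad/s (from 194 rpm).
Differentiating the loop-closure r₂e^{iθ₂}+r₃e^{iθ₃}=r₁+r₄e^{iθ₄} gives r₂ω₂e^{iθ₂}+r₃ω₃e^{iθ₃}=r₄ω₄e^{iθ₄}.
Eliminating the other unknown: ω₃ = r₂ω₂ sin(θ₄−θ₂) / [r₃ sin(θ₃−θ₄)].
Numerator sine = +0.95882; denominator sine = +0.82708.
Result = 0.0992·20.32·(+0.95882) / (0.1714·(+0.82708)) = +13.631 rad/s; magnitude 13.631 rad/s.

13.6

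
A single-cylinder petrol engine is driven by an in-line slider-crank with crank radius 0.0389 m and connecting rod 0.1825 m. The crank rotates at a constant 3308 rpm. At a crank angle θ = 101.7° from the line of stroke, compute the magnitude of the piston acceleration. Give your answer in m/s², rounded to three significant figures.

ω = 2π·3308/60 = 346.4 rad/s
x(θ) = r cosθ + √(L² − r² sin²θ); with ω constant, a = ω²·d²x/dθ².
d²x/dθ² = −r cosθ − r²(cos2θ)/√u − r⁴ sin²2θ/(4u^{3/2}),  u = L² − r² sin²θ = 0.0318553 m².
Substituting r = 0.0389 m, L = 0.1825 m, θ = 101.7°: d²x/dθ² = +0.015654 m.
a = ω²·d²x/dθ² = (346.4)²·(+0.015654) = +1878.5 m/s²;  |a| = 1878.5 m/s².

1880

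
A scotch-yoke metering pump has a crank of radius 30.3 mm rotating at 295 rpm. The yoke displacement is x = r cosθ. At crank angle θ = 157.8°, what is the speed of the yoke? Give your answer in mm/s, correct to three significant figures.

ω = 30.89 rad/s (from 295 rpm).
x = r cosθ ⇒ ẋ = −rω sinθ.
|v| = rω|sinθ| = 0.0303·30.89·|sin 157.8°| = 0.35367 m/s = 353.67 mm/s.

354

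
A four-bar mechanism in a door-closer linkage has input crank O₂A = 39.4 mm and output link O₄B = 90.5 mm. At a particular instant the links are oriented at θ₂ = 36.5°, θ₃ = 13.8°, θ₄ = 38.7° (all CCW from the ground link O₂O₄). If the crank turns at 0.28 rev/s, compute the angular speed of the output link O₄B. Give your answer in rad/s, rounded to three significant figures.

ω₂ = 1.759 rad/s (from 0.28 rev/s).
Differentiating the loop-closure r₂e^{iθ₂}+r₃e^{iθ₃}=r₁+r₄e^{iθ₄} gives r₂ω₂e^{iθ₂}+r₃ω₃e^{iθ₃}=r₄ω₄e^{iθ₄}.
Eliminating the other unknown: ω₄ = r₂ω₂ sin(θ₂−θ₃) / [r₄ sin(θ₄−θ₃)].
Numerator sine = +0.38591; denominator sine = +0.42104.
Result = 0.0394·1.759·(+0.38591) / (0.0905·(+0.42104)) = +0.70202 rad/s; magnitude 0.70202 rad/s.

0.702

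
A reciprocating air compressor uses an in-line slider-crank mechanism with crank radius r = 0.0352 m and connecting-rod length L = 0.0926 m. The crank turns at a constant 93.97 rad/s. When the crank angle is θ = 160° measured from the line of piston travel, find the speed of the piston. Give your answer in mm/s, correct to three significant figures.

ω = 93.97 rad/s
For an in-line slider-crank, x = r cosθ + √(L² − r² sin²θ), so v = −rω sinθ·[1 + r cosθ/√(L² − r² sin²θ)].
With r = 0.0352 m, L = 0.0926 m, θ = 160°: √(L² − r² sin²θ) = 0.091814 m.
v = −0.0352·93.97·0.34202·[1 + 0.0352·-0.93969/0.091814] = -0.72374 m/s.
|v| = 0.72374 m/s = 723.74 mm/s.

724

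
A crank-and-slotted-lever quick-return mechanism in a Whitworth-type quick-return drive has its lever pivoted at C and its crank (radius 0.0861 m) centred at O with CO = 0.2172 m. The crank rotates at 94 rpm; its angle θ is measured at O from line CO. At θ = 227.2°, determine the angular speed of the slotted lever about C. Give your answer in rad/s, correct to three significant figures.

1.79

ω = 9.844 rad/s (from 94 rpm).
Crank pin A relative to C: A = (d + r cosθ, r sinθ); lever angle φ = atan2(r sinθ, d + r cosθ).
Differentiating tanφ: φ̇ = rω(d cosθ + r)/(d² + r² + 2dr cosθ).
d² + r² + 2dr cosθ = |CA|² = 0.0291767 m²;  d cosθ + r = -0.061475 m.
|ω_lever| = |0.0861·9.844·-0.061475| / 0.0291767 = 1.7857 rad/s.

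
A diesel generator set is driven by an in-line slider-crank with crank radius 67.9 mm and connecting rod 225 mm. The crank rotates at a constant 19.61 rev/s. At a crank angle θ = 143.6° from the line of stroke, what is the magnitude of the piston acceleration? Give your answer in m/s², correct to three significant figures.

ω = 2π·19.6 = 123.2 rad/s
x(θ) = r cosθ + √(L² − r² sin²θ); with ω constant, a = ω²·d²x/dθ².
d²x/dθ² = −r cosθ − r²(cos2θ)/√u − r⁴ sin²2θ/(4u^{3/2}),  u = L² − r² sin²θ = 0.0490015 m².
Substituting r = 0.0679 m, L = 0.225 m, θ = 143.6°: d²x/dθ² = +0.048046 m.
a = ω²·d²x/dθ² = (123.2)²·(+0.048046) = +729.42 m/s²;  |a| = 729.42 m/s².

729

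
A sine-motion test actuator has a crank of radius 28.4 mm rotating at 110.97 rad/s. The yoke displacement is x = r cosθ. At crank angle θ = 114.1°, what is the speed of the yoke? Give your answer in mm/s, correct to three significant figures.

2880

ω = 111 rad/s
x = r cosθ ⇒ ẋ = −rω sinθ.
|v| = rω|sinθ| = 0.0284·111·|sin 114.1°| = 2.8768 m/s = 2876.8 mm/s.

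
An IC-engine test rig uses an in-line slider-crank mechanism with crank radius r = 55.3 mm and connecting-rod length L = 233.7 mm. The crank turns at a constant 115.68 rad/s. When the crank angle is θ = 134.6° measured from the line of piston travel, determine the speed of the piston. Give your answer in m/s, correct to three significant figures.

3.79

ω = 115.7 rad/s
For an in-line slider-crank, x = r cosθ + √(L² − r² sin²θ), so v = −rω sinθ·[1 + r cosθ/√(L² − r² sin²θ)].
With r = 0.0553 m, L = 0.2337 m, θ = 134.6°: √(L² − r² sin²θ) = 0.23036 m.
v = −0.0553·115.7·0.71203·[1 + 0.0553·-0.70215/0.23036] = -3.7871 m/s.
|v| = 3.7871 m/s.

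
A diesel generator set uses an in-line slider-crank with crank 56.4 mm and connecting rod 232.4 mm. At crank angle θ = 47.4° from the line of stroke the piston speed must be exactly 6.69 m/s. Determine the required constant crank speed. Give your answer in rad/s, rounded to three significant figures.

138

For an in-line slider-crank, |v_piston| = rω|sinθ|·[1 + r cosθ/√(L² − r² sin²θ)].
With r = 0.0564 m, L = 0.2324 m, θ = 47.4°: the bracketed kinematic factor |dx/dθ| = 0.048447 m.
ω = v/|dx/dθ| = 6.69/0.048447 = 138.09 rad/s.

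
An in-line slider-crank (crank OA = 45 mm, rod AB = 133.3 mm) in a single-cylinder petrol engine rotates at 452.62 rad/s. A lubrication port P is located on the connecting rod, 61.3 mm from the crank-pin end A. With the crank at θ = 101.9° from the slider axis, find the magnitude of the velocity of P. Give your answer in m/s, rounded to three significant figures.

19.4

ω = 452.6 rad/s.  Crank-pin speed |V_A| = rω = 20.368 m/s, perpendicular to OA.
Rod angle: sinφ = −(r/L) sinθ ⇒ φ = -19.289°; ω_rod = −rω cosθ/√(L²−r²sin²θ) = +33.381 rad/s.
V_P = V_A + ω_rod × AP, with AP = 0.0613 m along the rod.
Components: V_Px = −rω sinθ − a·ω_rod·sinφ = -19.254 m/s;  V_Py = rω cosθ + a·ω_rod·cosφ = -2.2685 m/s.
|V_P| = √(V_Px² + V_Py²) = 19.387 m/s.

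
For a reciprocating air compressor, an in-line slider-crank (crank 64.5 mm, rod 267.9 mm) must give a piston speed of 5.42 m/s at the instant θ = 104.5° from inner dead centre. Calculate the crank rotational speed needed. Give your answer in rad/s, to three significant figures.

92.5

For an in-line slider-crank, |v_piston| = rω|sinθ|·[1 + r cosθ/√(L² − r² sin²θ)].
With r = 0.0645 m, L = 0.2679 m, θ = 104.5°: the bracketed kinematic factor |dx/dθ| = 0.058575 m.
ω = v/|dx/dθ| = 5.42/0.058575 = 92.532 rad/s.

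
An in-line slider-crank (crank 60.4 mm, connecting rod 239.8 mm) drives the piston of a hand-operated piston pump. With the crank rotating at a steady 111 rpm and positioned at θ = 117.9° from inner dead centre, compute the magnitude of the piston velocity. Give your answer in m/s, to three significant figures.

0.545

ω = 2π·111/60 = 11.62 rad/s
For an in-line slider-crank, x = r cosθ + √(L² − r² sin²θ), so v = −rω sinθ·[1 + r cosθ/√(L² − r² sin²θ)].
With r = 0.0604 m, L = 0.2398 m, θ = 117.9°: √(L² − r² sin²θ) = 0.23378 m.
v = −0.0604·11.62·0.88377·[1 + 0.0604·-0.46793/0.23378] = -0.54547 m/s.
|v| = 0.54547 m/s.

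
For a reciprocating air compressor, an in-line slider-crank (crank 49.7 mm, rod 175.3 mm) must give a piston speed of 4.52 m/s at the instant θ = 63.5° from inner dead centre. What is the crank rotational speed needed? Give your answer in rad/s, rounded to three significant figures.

89.9

For an in-line slider-crank, |v_piston| = rω|sinθ|·[1 + r cosθ/√(L² − r² sin²θ)].
With r = 0.0497 m, L = 0.1753 m, θ = 63.5°: the bracketed kinematic factor |dx/dθ| = 0.050295 m.
ω = v/|dx/dθ| = 4.52/0.050295 = 89.869 rad/s.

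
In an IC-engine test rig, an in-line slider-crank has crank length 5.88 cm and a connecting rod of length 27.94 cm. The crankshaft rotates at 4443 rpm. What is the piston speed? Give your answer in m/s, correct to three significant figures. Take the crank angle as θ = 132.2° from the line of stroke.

17.4

ω = 2π·4443/60 = 465.3 rad/s
For an in-line slider-crank, x = r cosθ + √(L² − r² sin²θ), so v = −rω sinθ·[1 + r cosθ/√(L² − r² sin²θ)].
With r = 0.0588 m, L = 0.2794 m, θ = 132.2°: √(L² − r² sin²θ) = 0.27598 m.
v = −0.0588·465.3·0.74080·[1 + 0.0588·-0.67172/0.27598] = -17.366 m/s.
|v| = 17.366 m/s.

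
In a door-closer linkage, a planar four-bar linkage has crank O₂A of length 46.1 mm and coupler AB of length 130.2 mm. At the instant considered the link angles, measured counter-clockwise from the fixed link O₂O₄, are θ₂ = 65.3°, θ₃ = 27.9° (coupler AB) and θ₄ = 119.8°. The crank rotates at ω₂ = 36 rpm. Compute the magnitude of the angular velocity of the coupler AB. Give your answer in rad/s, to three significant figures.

1.09

ω₂ = 3.77 rad/s (from 36 rpm).
Differentiating the loop-closure r₂e^{iθ₂}+r₃e^{iθ₃}=r₁+r₄e^{iθ₄} gives r₂ω₂e^{iθ₂}+r₃ω₃e^{iθ₃}=r₄ω₄e^{iθ₄}.
Eliminating the other unknown: ω₃ = r₂ω₂ sin(θ₄−θ₂) / [r₃ sin(θ₃−θ₄)].
Numerator sine = +0.81412; denominator sine = -0.99945.
Result = 0.0461·3.77·(+0.81412) / (0.1302·(-0.99945)) = -1.0873 rad/s; magnitude 1.0873 rad/s.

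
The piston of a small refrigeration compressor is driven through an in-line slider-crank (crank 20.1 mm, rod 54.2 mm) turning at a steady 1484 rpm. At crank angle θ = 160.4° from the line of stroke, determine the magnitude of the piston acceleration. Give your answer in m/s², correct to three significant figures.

ω = 2π·1484/60 = 155.4 rad/s
x(θ) = r cosθ + √(L² − r² sin²θ); with ω constant, a = ω²·d²x/dθ².
d²x/dθ² = −r cosθ − r²(cos2θ)/√u − r⁴ sin²2θ/(4u^{3/2}),  u = L² − r² sin²θ = 0.00289218 m².
Substituting r = 0.0201 m, L = 0.0542 m, θ = 160.4°: d²x/dθ² = +0.013009 m.
a = ω²·d²x/dθ² = (155.4)²·(+0.013009) = +314.17 m/s²;  |a| = 314.17 m/s².

314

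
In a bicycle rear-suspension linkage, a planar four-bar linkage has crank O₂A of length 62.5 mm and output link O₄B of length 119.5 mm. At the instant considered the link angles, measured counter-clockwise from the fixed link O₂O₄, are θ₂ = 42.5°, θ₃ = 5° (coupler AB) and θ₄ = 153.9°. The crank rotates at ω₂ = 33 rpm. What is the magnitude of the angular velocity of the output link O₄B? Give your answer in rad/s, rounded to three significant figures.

ω₂ = 3.456 rad/s (from 33 rpm).
Differentiating the loop-closure r₂e^{iθ₂}+r₃e^{iθ₃}=r₁+r₄e^{iθ₄} gives r₂ω₂e^{iθ₂}+r₃ω₃e^{iθ₃}=r₄ω₄e^{iθ₄}.
Eliminating the other unknown: ω₄ = r₂ω₂ sin(θ₂−θ₃) / [r₄ sin(θ₄−θ₃)].
Numerator sine = +0.60876; denominator sine = +0.51653.
Result = 0.0625·3.456·(+0.60876) / (0.1195·(+0.51653)) = +2.1301 rad/s; magnitude 2.1301 rad/s.

2.13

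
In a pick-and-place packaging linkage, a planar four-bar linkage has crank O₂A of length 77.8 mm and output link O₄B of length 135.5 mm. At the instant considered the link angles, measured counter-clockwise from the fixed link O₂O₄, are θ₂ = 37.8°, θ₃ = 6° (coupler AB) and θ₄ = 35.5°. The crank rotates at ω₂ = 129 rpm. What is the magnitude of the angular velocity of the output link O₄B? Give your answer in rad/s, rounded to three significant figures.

ω₂ = 13.51 rad/s (from 129 rpm).
Differentiating the loop-closure r₂e^{iθ₂}+r₃e^{iθ₃}=r₁+r₄e^{iθ₄} gives r₂ω₂e^{iθ₂}+r₃ω₃e^{iθ₃}=r₄ω₄e^{iθ₄}.
Eliminating the other unknown: ω₄ = r₂ω₂ sin(θ₂−θ₃) / [r₄ sin(θ₄−θ₃)].
Numerator sine = +0.52696; denominator sine = +0.49242.
Result = 0.0778·13.51·(+0.52696) / (0.1355·(+0.49242)) = +8.3003 rad/s; magnitude 8.3003 rad/s.

8.30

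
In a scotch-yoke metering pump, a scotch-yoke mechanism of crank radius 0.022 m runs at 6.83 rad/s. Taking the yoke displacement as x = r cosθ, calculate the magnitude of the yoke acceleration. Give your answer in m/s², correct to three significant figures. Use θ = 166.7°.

0.999

ω = 6.83 rad/s
x = r cosθ ⇒ ẍ = −rω² cosθ (ω constant).
|a| = rω²|cosθ| = 0.022·(6.83)²·|cos 166.7°| = 0.99875 m/s².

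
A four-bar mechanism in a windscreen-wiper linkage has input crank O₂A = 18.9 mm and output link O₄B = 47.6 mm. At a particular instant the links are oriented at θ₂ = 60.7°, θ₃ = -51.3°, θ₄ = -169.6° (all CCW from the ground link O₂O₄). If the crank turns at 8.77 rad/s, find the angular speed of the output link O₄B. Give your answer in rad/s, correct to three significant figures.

3.67

ω₂ = 8.77 rad/s
Differentiating the loop-closure r₂e^{iθ₂}+r₃e^{iθ₃}=r₁+r₄e^{iθ₄} gives r₂ω₂e^{iθ₂}+r₃ω₃e^{iθ₃}=r₄ω₄e^{iθ₄}.
Eliminating the other unknown: ω₄ = r₂ω₂ sin(θ₂−θ₃) / [r₄ sin(θ₄−θ₃)].
Numerator sine = +0.92718; denominator sine = -0.88048.
Result = 0.0189·8.77·(+0.92718) / (0.0476·(-0.88048)) = -3.6669 rad/s; magnitude 3.6669 rad/s.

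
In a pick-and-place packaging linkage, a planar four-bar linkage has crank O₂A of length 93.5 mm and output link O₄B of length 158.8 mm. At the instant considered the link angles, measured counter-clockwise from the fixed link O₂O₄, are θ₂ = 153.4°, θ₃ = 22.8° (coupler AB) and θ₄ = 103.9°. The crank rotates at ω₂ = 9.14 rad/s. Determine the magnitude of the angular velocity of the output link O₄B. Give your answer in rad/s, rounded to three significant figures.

ω₂ = 9.14 rad/s
Differentiating the loop-closure r₂e^{iθ₂}+r₃e^{iθ₃}=r₁+r₄e^{iθ₄} gives r₂ω₂e^{iθ₂}+r₃ω₃e^{iθ₃}=r₄ω₄e^{iθ₄}.
Eliminating the other unknown: ω₄ = r₂ω₂ sin(θ₂−θ₃) / [r₄ sin(θ₄−θ₃)].
Numerator sine = +0.75927; denominator sine = +0.98796.
Result = 0.0935·9.14·(+0.75927) / (0.1588·(+0.98796)) = +4.1359 rad/s; magnitude 4.1359 rad/s.

4.14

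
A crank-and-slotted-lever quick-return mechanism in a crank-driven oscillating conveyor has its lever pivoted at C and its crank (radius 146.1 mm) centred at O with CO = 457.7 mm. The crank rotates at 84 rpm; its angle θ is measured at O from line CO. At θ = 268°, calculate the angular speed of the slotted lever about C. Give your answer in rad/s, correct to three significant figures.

0.739

ω = 8.796 rad/s (from 84 rpm).
Crank pin A relative to C: A = (d + r cosθ, r sinθ); lever angle φ = atan2(r sinθ, d + r cosθ).
Differentiating tanφ: φ̇ = rω(d cosθ + r)/(d² + r² + 2dr cosθ).
d² + r² + 2dr cosθ = |CA|² = 0.226167 m²;  d cosθ + r = +0.13013 m.
|ω_lever| = |0.1461·8.796·+0.13013| / 0.226167 = 0.73943 rad/s.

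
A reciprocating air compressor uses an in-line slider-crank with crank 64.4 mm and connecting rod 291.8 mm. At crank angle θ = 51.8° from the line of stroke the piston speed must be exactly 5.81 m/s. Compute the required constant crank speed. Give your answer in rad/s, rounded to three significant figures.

For an in-line slider-crank, |v_piston| = rω|sinθ|·[1 + r cosθ/√(L² − r² sin²θ)].
With r = 0.0644 m, L = 0.2918 m, θ = 51.8°: the bracketed kinematic factor |dx/dθ| = 0.057623 m.
ω = v/|dx/dθ| = 5.81/0.057623 = 100.83 rad/s.

101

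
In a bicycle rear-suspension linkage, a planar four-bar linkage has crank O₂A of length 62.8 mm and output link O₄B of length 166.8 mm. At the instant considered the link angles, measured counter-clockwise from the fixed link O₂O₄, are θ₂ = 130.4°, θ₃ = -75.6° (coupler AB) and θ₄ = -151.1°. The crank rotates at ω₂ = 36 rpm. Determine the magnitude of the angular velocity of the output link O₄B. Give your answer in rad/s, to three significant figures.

ω₂ = 3.77 rad/s (from 36 rpm).
Differentiating the loop-closure r₂e^{iθ₂}+r₃e^{iθ₃}=r₁+r₄e^{iθ₄} gives r₂ω₂e^{iθ₂}+r₃ω₃e^{iθ₃}=r₄ω₄e^{iθ₄}.
Eliminating the other unknown: ω₄ = r₂ω₂ sin(θ₂−θ₃) / [r₄ sin(θ₄−θ₃)].
Numerator sine = -0.43837; denominator sine = -0.96815.
Result = 0.0628·3.77·(-0.43837) / (0.1668·(-0.96815)) = +0.64268 rad/s; magnitude 0.64268 rad/s.

0.643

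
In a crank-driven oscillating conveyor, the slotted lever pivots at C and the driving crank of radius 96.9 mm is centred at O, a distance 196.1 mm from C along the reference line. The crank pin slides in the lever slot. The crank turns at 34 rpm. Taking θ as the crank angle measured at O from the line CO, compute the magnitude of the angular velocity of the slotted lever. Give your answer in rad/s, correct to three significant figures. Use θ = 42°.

1.10

ω = 3.56 rad/s (from 34 rpm).
Crank pin A relative to C: A = (d + r cosθ, r sinθ); lever angle φ = atan2(r sinθ, d + r cosθ).
Differentiating tanφ: φ̇ = rω(d cosθ + r)/(d² + r² + 2dr cosθ).
d² + r² + 2dr cosθ = |CA|² = 0.0760874 m²;  d cosθ + r = +0.24263 m.
|ω_lever| = |0.0969·3.56·+0.24263| / 0.0760874 = 1.1002 rad/s.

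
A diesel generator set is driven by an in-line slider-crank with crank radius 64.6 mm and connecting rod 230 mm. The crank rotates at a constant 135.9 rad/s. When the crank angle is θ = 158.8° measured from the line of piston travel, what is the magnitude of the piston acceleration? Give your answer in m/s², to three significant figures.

861

ω = 135.9 rad/s
x(θ) = r cosθ + √(L² − r² sin²θ); with ω constant, a = ω²·d²x/dθ².
d²x/dθ² = −r cosθ − r²(cos2θ)/√u − r⁴ sin²2θ/(4u^{3/2}),  u = L² − r² sin²θ = 0.0523543 m².
Substituting r = 0.0646 m, L = 0.23 m, θ = 158.8°: d²x/dθ² = +0.046595 m.
a = ω²·d²x/dθ² = (135.9)²·(+0.046595) = +860.55 m/s²;  |a| = 860.55 m/s².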